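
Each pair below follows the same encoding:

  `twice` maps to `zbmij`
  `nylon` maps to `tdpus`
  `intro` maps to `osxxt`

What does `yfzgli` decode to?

The shifts repeat in a cycle of length 3: positions 0,1,… shift by +6, +5, +4, then the pattern repeats.
Decoding yfzgli: y−6=s, f−5=a, z−4=v, g−6=a, l−5=g, i−4=e.

savage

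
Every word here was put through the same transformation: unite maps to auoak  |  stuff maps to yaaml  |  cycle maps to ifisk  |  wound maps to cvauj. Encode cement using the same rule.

A repeating key of period 2 is used — shifts +6, +7 over and over.
For cement: c+6=i, e+7=l, m+6=s, e+7=l, n+6=t, t+7=a.

ilslta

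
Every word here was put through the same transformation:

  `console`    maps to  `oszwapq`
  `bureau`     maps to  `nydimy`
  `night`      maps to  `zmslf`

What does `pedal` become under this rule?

A repeating key of period 2 is used — shifts +12, +4 over and over.
On pedal: p+12=b, e+4=i, d+12=p, a+4=e, l+12=x.

bipex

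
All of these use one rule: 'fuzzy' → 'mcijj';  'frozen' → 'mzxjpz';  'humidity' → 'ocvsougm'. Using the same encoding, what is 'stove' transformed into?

Letter i (0-indexed) is shifted by i+7, so successive shifts are 7, 8, 9, ….
For stove: s+7=z, t+8=b, o+9=x, v+10=f, e+11=p.

zbxfp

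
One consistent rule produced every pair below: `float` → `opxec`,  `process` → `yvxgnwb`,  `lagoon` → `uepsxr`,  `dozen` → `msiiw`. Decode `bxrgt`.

stick

The shifts repeat in a cycle of length 2: positions 0,1,… shift by +9, +4, then the pattern repeats.
Reversing it on bxrgt: b−9=s, x−4=t, r−9=i, g−4=c, t−9=k.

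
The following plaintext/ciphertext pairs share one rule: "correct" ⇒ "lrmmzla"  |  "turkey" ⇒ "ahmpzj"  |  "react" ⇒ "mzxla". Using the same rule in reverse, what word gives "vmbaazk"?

c(2)→l(11) and o(14)→r(17) fit y≡7x+23 (mod 26); the inverse of 7 mod 26 is 15. Each letter's alphabet position (a=0..z=25) is mapped through 7·x+23 mod 26 — an affine cipher.
Undoing it on vmbaazk: v(21)→15·(21−23)≡22=w; m(12)→15·(12−23)≡17=r; b(1)→15·(1−23)≡8=i; a(0)→15·(0−23)≡19=t; a(0)→15·(0−23)≡19=t; z(25)→15·(25−23)≡4=e; k(10)→15·(10−23)≡13=n (all mod 26).

written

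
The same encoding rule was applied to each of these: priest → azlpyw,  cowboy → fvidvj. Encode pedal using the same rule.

Read the word backwards and shift each letter +7.
For pedal: reverse → ladep; then shift: l+7=s, a+7=h, d+7=k, e+7=l, p+7=w.

shklw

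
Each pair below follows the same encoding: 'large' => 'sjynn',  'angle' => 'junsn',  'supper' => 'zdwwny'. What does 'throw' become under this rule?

aoyxd

The shift depends on letter class: consonant l→s is +7, but vowel a→j is +9. Two shifts are in play — +9 for a/e/i/o/u, +7 for every other letter.
Applying it to throw: t(cons)+7=a, h(cons)+7=o, r(cons)+7=y, o(vowel)+9=x, w(cons)+7=d.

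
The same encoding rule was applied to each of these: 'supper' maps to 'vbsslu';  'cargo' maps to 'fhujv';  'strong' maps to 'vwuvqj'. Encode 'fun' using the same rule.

The shift depends on letter class: consonant s→v is +3, but vowel u→b is +7. The rule splits by letter class: vowels +7, consonants +3.
On fun: f(cons)+3=i, u(vowel)+7=b, n(cons)+3=q.

ibq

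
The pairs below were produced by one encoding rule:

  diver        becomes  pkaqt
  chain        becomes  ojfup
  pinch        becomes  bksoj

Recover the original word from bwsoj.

punch

The shifts repeat in a cycle of length 3: positions 0,1,… shift by +12, +2, +5, then the pattern repeats.
Undoing it on bwsoj: b−12=p, w−2=u, s−5=n, o−12=c, j−2=h.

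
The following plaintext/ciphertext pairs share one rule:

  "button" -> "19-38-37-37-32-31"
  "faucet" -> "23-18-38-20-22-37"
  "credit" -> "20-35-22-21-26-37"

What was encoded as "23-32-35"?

for

The number is (letter's place in the alphabet, a=1) + 17.
Reversing it on 23-32-35: 23→(23−17)÷1=6=f, 32→(32−17)÷1=15=o, 35→(35−17)÷1=18=r.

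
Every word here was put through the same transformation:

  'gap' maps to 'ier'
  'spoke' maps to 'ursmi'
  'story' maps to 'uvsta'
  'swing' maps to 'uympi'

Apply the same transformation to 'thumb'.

The shift depends on letter class: consonant g→i is +2, but vowel a→e is +4. The rule splits by letter class: vowels +4, consonants +2.
For thumb: t(cons)+2=v, h(cons)+2=j, u(vowel)+4=y, m(cons)+2=o, b(cons)+2=d.

vjyod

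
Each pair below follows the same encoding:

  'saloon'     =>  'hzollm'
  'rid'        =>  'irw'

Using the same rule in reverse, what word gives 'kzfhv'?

This is the alphabet-reversal cipher (Atbash): a becomes z, b becomes y, etc.
Undoing it on kzfhv: k↔p, z↔a, f↔u, h↔s, v↔e.

pause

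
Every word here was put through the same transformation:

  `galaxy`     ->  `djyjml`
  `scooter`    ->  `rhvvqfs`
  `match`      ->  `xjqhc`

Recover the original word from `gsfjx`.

This is an affine cipher: with a=0,…,z=25, each position x becomes (25x+9) mod 26.
Reversing it on gsfjx: g(6)→25·(6−9)≡3=d; s(18)→25·(18−9)≡17=r; f(5)→25·(5−9)≡4=e; j(9)→25·(9−9)≡0=a; x(23)→25·(23−9)≡12=m (all mod 26).

dream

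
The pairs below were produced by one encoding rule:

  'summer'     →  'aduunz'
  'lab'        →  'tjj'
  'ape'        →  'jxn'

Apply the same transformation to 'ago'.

jox

Two shifts are in play — +9 for a/e/i/o/u, +8 for every other letter.
For ago: a(vowel)+9=j, g(cons)+8=o, o(vowel)+9=x.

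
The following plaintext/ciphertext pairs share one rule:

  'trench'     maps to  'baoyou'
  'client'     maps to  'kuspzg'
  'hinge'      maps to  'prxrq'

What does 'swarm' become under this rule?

afkcy

In trench: t→b is +8, r→a is +9, e→o is +10, n→y is +11 — the shift increases by 1 each position. Letter i (0-indexed) is shifted by i+8, so successive shifts are 8, 9, 10, ….
Applying it to swarm: s+8=a, w+9=f, a+10=k, r+11=c, m+12=y.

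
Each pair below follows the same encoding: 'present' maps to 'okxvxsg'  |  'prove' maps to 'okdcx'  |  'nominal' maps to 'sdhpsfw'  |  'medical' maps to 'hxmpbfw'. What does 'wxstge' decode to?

length

p(15)→o(14) and r(17)→k(10) fit y≡11x+5 (mod 26); the inverse of 11 mod 26 is 19. Each letter's alphabet position (a=0..z=25) is mapped through 11·x+5 mod 26 — an affine cipher.
Undoing it on wxstge: w(22)→19·(22−5)≡11=l; x(23)→19·(23−5)≡4=e; s(18)→19·(18−5)≡13=n; t(19)→19·(19−5)≡6=g; g(6)→19·(6−5)≡19=t; e(4)→19·(4−5)≡7=h (all mod 26).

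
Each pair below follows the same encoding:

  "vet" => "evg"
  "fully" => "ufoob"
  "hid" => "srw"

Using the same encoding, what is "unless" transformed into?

fmovhh

Each pair mirrors across the alphabet (v↔e, e↔v, t↔g): positions sum to 25. Each letter is replaced by its mirror in the alphabet: a↔z, b↔y, c↔x, and so on (the Atbash cipher).
On unless: u↔f, n↔m, l↔o, e↔v, s↔h, s↔h.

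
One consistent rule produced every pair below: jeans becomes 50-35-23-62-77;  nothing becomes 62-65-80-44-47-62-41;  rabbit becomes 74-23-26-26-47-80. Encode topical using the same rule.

80-65-68-47-29-23-56

With a=1..z=26, the number is 3·pos + 20.
On topical: t=20→80, o=15→65, p=16→68, i=9→47, c=3→29, a=1→23, l=12→56.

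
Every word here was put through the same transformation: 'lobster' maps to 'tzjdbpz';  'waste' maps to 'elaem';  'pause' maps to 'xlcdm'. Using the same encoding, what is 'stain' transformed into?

aeitv

Shifts by position in lobster: pos 0: l→t (+8), pos 1: o→z (+11), pos 2: b→j (+8), pos 3: s→d (+11) — repeating every 2. A repeating key of period 2 is used — shifts +8, +11 over and over.
On stain: s+8=a, t+11=e, a+8=i, i+11=t, n+8=v.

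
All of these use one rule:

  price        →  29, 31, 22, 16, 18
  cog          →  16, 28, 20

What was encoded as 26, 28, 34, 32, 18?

p is letter #16 and maps to 29: an offset of 13. The number is (letter's place in the alphabet, a=1) + 13.
Decoding 26, 28, 34, 32, 18: 26→(26−13)÷1=13=m, 28→(28−13)÷1=15=o, 34→(34−13)÷1=21=u, 32→(32−13)÷1=19=s, 18→(18−13)÷1=5=e.

mouse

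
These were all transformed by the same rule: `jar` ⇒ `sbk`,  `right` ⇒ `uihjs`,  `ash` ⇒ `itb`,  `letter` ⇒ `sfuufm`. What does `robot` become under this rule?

upcps

The output letters match the input read backwards, each shifted +1: jar reversed is raj. Two steps: reverse the string, then apply a Caesar shift of +1.
On robot: reverse → tobor; then shift: t+1=u, o+1=p, b+1=c, o+1=p, r+1=s.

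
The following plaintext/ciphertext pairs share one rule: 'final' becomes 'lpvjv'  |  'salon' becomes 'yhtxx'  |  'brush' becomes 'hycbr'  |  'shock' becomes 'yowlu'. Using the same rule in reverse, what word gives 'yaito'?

stake

In final: f→l is +6, i→p is +7, n→v is +8, a→j is +9 — the shift increases by 1 each position. Each letter shifts forward by (position + 6), i.e. 6, 7, 8, … — the shift grows by one for each successive letter.
Decoding yaito: y−6=s, a−7=t, i−8=a, t−9=k, o−10=e.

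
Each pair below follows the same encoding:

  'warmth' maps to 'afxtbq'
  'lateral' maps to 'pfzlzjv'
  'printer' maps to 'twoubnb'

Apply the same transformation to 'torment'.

xtxtmwd

In warmth: w→a is +4, a→f is +5, r→x is +6, m→t is +7 — the shift increases by 1 each position. Letter i (0-indexed) is shifted by i+4, so successive shifts are 4, 5, 6, ….
Applying it to torment: t+4=x, o+5=t, r+6=x, m+7=t, e+8=m, n+9=w, t+10=d.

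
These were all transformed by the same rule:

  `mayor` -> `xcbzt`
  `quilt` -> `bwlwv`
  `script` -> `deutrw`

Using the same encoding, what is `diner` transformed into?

Shifts by position in mayor: pos 0: m→x (+11), pos 1: a→c (+2), pos 2: y→b (+3), pos 3: o→z (+11), pos 4: r→t (+2) — repeating every 3. It's a Vigenère-style cipher with numeric key [11,2,3]: position i shifts by key[i mod 3].
For diner: d+11=o, i+2=k, n+3=q, e+11=p, r+2=t.

okqpt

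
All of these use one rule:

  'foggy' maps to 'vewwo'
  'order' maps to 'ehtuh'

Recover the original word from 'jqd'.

tan

Compare letters: f→v is +16, o→e is +16, g→w is +16 — a constant shift. Each letter is shifted forward by 16 in the alphabet (a Caesar shift of +16).
Reversing it on jqd: j−16=t, q−16=a, d−16=n.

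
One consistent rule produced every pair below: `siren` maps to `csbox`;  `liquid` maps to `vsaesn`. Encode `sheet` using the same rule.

Compare letters: s→c is +10, i→s is +10, r→b is +10 — a constant shift. Every letter moves 10 places later in the alphabet, wrapping around z→a.
For sheet: s+10=c, h+10=r, e+10=o, e+10=o, t+10=d.

crood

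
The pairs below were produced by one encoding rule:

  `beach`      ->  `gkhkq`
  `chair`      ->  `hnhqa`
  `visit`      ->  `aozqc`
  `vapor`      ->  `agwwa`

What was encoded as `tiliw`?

The shift increases by 1 at each position, starting from +5: 5, 6, 7, ….
Undoing it on tiliw: t−5=o, i−6=c, l−7=e, i−8=a, w−9=n.

ocean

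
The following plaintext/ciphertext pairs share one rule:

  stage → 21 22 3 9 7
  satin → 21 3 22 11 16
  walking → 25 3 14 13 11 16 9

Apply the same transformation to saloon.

21 3 14 17 17 16

s is letter #19 and maps to 21: an offset of 2. The number is (letter's place in the alphabet, a=1) + 2.
For saloon: s=19→21, a=1→3, l=12→14, o=15→17, o=15→17, n=14→16.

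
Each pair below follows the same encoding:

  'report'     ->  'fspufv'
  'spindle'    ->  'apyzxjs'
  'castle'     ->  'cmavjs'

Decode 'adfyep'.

shrimp

r(17)→f(5) and e(4)→s(18) fit y≡21x+12 (mod 26); the inverse of 21 mod 26 is 5. This is an affine cipher: with a=0,…,z=25, each position x becomes (21x+12) mod 26.
Reversing it on adfyep: a(0)→5·(0−12)≡18=s; d(3)→5·(3−12)≡7=h; f(5)→5·(5−12)≡17=r; y(24)→5·(24−12)≡8=i; e(4)→5·(4−12)≡12=m; p(15)→5·(15−12)≡15=p (all mod 26).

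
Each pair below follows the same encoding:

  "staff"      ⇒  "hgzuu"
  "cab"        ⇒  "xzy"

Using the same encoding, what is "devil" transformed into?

Each pair mirrors across the alphabet (s↔h, t↔g, a↔z): positions sum to 25. Letters are reflected about the middle of the alphabet (position → 25−position): Atbash.
For devil: d↔w, e↔v, v↔e, i↔r, l↔o.

wvero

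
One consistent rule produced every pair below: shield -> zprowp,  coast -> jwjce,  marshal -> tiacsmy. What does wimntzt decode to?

padding

In shield: s→z is +7, h→p is +8, i→r is +9, e→o is +10 — the shift increases by 1 each position. Each letter shifts forward by (position + 7), i.e. 7, 8, 9, … — the shift grows by one for each successive letter.
Undoing it on wimntzt: w−7=p, i−8=a, m−9=d, n−10=d, t−11=i, z−12=n, t−13=g.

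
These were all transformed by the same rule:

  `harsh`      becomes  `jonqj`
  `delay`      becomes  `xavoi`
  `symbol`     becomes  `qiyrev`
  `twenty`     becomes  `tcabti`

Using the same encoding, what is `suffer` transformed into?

qwddan

h(7)→j(9) and a(0)→o(14) fit y≡3x+14 (mod 26); the inverse of 3 mod 26 is 9. This is an affine cipher: with a=0,…,z=25, each position x becomes (3x+14) mod 26.
On suffer: s(18)→3·18+14≡16=q; u(20)→3·20+14≡22=w; f(5)→3·5+14≡3=d; f(5)→3·5+14≡3=d; e(4)→3·4+14≡0=a; r(17)→3·17+14≡13=n (all mod 26).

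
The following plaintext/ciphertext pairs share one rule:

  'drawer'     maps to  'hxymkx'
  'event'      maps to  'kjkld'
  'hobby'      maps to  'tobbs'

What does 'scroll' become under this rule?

aexoff

d(3)→h(7) and r(17)→x(23) fit y≡3x+24 (mod 26); the inverse of 3 mod 26 is 9. Each letter's alphabet position (a=0..z=25) is mapped through 3·x+24 mod 26 — an affine cipher.
On scroll: s(18)→3·18+24≡0=a; c(2)→3·2+24≡4=e; r(17)→3·17+24≡23=x; o(14)→3·14+24≡14=o; l(11)→3·11+24≡5=f; l(11)→3·11+24≡5=f (all mod 26).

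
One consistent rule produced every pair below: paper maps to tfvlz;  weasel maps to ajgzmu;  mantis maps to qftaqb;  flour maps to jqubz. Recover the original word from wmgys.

In paper: p→t is +4, a→f is +5, p→v is +6, e→l is +7 — the shift increases by 1 each position. Letter i (0-indexed) is shifted by i+4, so successive shifts are 4, 5, 6, ….
Undoing it on wmgys: w−4=s, m−5=h, g−6=a, y−7=r, s−8=k.

shark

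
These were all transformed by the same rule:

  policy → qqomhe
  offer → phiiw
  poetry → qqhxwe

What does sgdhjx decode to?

reader

The shift increases by 1 at each position, starting from +1: 1, 2, 3, ….
Undoing it on sgdhjx: s−1=r, g−2=e, d−3=a, h−4=d, j−5=e, x−6=r.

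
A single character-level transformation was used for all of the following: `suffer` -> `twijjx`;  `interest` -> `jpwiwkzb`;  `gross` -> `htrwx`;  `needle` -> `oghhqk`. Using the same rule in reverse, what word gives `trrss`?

In suffer: s→t is +1, u→w is +2, f→i is +3, f→j is +4 — the shift increases by 1 each position. Each letter shifts forward by (position + 1), i.e. 1, 2, 3, … — the shift grows by one for each successive letter.
Decoding trrss: t−1=s, r−2=p, r−3=o, s−4=o, s−5=n.

spoon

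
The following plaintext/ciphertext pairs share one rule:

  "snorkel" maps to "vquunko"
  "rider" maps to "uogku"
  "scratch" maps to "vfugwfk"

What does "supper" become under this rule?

vassku

The shift depends on letter class: consonant s→v is +3, but vowel o→u is +6. Vowels shift forward by 6 and consonants shift forward by 3.
Applying it to supper: s(cons)+3=v, u(vowel)+6=a, p(cons)+3=s, p(cons)+3=s, e(vowel)+6=k, r(cons)+3=u.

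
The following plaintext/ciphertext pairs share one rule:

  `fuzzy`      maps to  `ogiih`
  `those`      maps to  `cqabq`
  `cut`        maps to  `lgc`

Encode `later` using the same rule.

umcqa

The shift depends on letter class: consonant f→o is +9, but vowel u→g is +12. Vowels shift forward by 12 and consonants shift forward by 9.
Applying it to later: l(cons)+9=u, a(vowel)+12=m, t(cons)+9=c, e(vowel)+12=q, r(cons)+9=a.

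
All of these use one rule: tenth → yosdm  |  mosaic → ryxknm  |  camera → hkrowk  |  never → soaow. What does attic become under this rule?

Shifts by position in tenth: pos 0: t→y (+5), pos 1: e→o (+10), pos 2: n→s (+5), pos 3: t→d (+10) — repeating every 2. A repeating key of period 2 is used — shifts +5, +10 over and over.
On attic: a+5=f, t+10=d, t+5=y, i+10=s, c+5=h.

fdysh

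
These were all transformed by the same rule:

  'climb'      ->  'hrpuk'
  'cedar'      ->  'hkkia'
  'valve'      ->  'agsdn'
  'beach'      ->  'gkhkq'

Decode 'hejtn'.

In climb: c→h is +5, l→r is +6, i→p is +7, m→u is +8 — the shift increases by 1 each position. Letter i (0-indexed) is shifted by i+5, so successive shifts are 5, 6, 7, ….
Decoding hejtn: h−5=c, e−6=y, j−7=c, t−8=l, n−9=e.

cycle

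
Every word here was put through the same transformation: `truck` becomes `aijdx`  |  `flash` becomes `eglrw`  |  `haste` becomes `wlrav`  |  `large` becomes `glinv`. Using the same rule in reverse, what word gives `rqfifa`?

spirit

Treating letters as 0–25, the rule is x ↦ 9x + 11 (mod 26).
Decoding rqfifa: r(17)→3·(17−11)≡18=s; q(16)→3·(16−11)≡15=p; f(5)→3·(5−11)≡8=i; i(8)→3·(8−11)≡17=r; f(5)→3·(5−11)≡8=i; a(0)→3·(0−11)≡19=t (all mod 26).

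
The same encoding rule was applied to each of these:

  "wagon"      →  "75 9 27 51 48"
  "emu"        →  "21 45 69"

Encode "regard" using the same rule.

60 21 27 9 60 18

w(#23)→75 and a(#1)→9: differences scale by 3, so n = 3·pos + 6. Each letter becomes 3×(its alphabet position, a=1..z=26) + 6.
Applying it to regard: r=18→60, e=5→21, g=7→27, a=1→9, r=18→60, d=4→18.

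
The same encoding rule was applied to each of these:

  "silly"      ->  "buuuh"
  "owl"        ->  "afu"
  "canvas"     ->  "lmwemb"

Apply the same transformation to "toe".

The shift depends on letter class: consonant s→b is +9, but vowel i→u is +12. Two shifts are in play — +12 for a/e/i/o/u, +9 for every other letter.
For toe: t(cons)+9=c, o(vowel)+12=a, e(vowel)+12=q.

caq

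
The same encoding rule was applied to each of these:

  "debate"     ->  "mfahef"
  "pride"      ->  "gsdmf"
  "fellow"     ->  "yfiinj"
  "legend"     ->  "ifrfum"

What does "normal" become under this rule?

unsbhi

d(3)→m(12) and e(4)→f(5) fit y≡19x+7 (mod 26); the inverse of 19 mod 26 is 11. Each letter's alphabet position (a=0..z=25) is mapped through 19·x+7 mod 26 — an affine cipher.
On normal: n(13)→19·13+7≡20=u; o(14)→19·14+7≡13=n; r(17)→19·17+7≡18=s; m(12)→19·12+7≡1=b; a(0)→19·0+7≡7=h; l(11)→19·11+7≡8=i (all mod 26).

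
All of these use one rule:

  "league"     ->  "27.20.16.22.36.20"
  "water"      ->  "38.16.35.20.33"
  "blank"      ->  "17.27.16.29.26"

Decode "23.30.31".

hop

l is letter #12 and maps to 27: an offset of 15. Each letter is replaced by its alphabet position (a=1..z=26) + 15.
Reversing it on 23.30.31: 23→(23−15)÷1=8=h, 30→(30−15)÷1=15=o, 31→(31−15)÷1=16=p.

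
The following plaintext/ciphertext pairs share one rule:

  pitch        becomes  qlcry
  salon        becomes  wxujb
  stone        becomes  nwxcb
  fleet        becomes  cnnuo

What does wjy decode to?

pan

The output letters match the input read backwards, each shifted +9: pitch reversed is hctip. Read the word backwards and shift each letter +9.
Reversing it on wjy: shift back: w−9=n, j−9=a, y−9=p → nap; then reverse → pan.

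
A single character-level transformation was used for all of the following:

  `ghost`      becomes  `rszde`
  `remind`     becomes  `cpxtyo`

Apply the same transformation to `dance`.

olynp

This is a Caesar cipher with shift 11.
On dance: d+11=o, a+11=l, n+11=y, c+11=n, e+11=p.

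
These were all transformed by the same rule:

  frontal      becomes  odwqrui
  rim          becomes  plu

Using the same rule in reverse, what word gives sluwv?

The output letters match the input read backwards, each shifted +3: frontal reversed is latnorf. Two steps: reverse the string, then apply a Caesar shift of +3.
Decoding sluwv: shift back: s−3=p, l−3=i, u−3=r, w−3=t, v−3=s → pirts; then reverse → strip.

strip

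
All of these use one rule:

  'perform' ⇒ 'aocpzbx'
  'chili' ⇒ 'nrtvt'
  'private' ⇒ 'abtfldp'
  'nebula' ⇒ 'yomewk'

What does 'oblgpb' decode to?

drawer

A repeating key of period 2 is used — shifts +11, +10 over and over.
Decoding oblgpb: o−11=d, b−10=r, l−11=a, g−10=w, p−11=e, b−10=r.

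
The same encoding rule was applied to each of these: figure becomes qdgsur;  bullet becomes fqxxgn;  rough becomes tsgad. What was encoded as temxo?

clash

The output letters match the input read backwards, each shifted +12: figure reversed is erugif. The word is reversed, then every letter is shifted forward by 12.
Reversing it on temxo: shift back: t−12=h, e−12=s, m−12=a, x−12=l, o−12=c → hsalc; then reverse → clash.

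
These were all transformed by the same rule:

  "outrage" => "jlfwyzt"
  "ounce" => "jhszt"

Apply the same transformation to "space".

jhfux

The output letters match the input read backwards, each shifted +5: outrage reversed is egartuo. Two steps: reverse the string, then apply a Caesar shift of +5.
Applying it to space: reverse → ecaps; then shift: e+5=j, c+5=h, a+5=f, p+5=u, s+5=x.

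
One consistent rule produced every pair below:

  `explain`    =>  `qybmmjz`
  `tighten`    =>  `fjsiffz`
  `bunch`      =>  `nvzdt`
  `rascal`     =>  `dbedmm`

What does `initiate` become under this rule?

Shifts by position in explain: pos 0: e→q (+12), pos 1: x→y (+1), pos 2: p→b (+12), pos 3: l→m (+1) — repeating every 2. It's a Vigenère-style cipher with numeric key [12,1]: position i shifts by key[i mod 2].
On initiate: i+12=u, n+1=o, i+12=u, t+1=u, i+12=u, a+1=b, t+12=f, e+1=f.

uouuubff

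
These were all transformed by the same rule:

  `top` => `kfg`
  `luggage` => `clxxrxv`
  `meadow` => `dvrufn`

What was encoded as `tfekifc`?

Compare letters: t→k is +17, o→f is +17, p→g is +17 — a constant shift. Each letter is shifted forward by 17 in the alphabet (a Caesar shift of +17).
Undoing it on tfekifc: t−17=c, f−17=o, e−17=n, k−17=t, i−17=r, f−17=o, c−17=l.

control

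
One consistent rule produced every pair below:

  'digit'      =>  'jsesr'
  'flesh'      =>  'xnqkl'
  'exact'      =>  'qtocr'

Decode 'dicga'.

d(3)→j(9) and i(8)→s(18) fit y≡7x+14 (mod 26); the inverse of 7 mod 26 is 15. Treating letters as 0–25, the rule is x ↦ 7x + 14 (mod 26).
Reversing it on dicga: d(3)→15·(3−14)≡17=r; i(8)→15·(8−14)≡14=o; c(2)→15·(2−14)≡2=c; g(6)→15·(6−14)≡10=k; a(0)→15·(0−14)≡24=y (all mod 26).

rocky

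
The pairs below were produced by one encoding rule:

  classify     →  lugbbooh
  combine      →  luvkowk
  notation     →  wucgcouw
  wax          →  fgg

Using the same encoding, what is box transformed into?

kug

Two shifts are in play — +6 for a/e/i/o/u, +9 for every other letter.
Applying it to box: b(cons)+9=k, o(vowel)+6=u, x(cons)+9=g.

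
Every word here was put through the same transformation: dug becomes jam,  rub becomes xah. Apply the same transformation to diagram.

jogmxgs

Compare letters: d→j is +6, u→a is +6, g→m is +6 — a constant shift. Every letter moves 6 places later in the alphabet, wrapping around z→a.
Applying it to diagram: d+6=j, i+6=o, a+6=g, g+6=m, r+6=x, a+6=g, m+6=s.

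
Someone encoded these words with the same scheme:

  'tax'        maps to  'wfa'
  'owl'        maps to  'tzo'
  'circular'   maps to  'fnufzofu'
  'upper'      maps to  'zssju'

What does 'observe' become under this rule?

The shift depends on letter class: consonant t→w is +3, but vowel a→f is +5. Vowels shift forward by 5 and consonants shift forward by 3.
Applying it to observe: o(vowel)+5=t, b(cons)+3=e, s(cons)+3=v, e(vowel)+5=j, r(cons)+3=u, v(cons)+3=y, e(vowel)+5=j.

tevjuyj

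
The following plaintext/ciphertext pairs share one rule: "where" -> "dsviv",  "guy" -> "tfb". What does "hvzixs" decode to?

Each pair mirrors across the alphabet (w↔d, h↔s, e↔v): positions sum to 25. This is the alphabet-reversal cipher (Atbash): a becomes z, b becomes y, etc.
Reversing it on hvzixs: h↔s, v↔e, z↔a, i↔r, x↔c, s↔h.

search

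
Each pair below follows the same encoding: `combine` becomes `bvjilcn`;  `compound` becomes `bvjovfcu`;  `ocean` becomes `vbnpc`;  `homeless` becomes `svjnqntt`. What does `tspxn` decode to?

shake

c(2)→b(1) and o(14)→v(21) fit y≡19x+15 (mod 26); the inverse of 19 mod 26 is 11. This is an affine cipher: with a=0,…,z=25, each position x becomes (19x+15) mod 26.
Reversing it on tspxn: t(19)→11·(19−15)≡18=s; s(18)→11·(18−15)≡7=h; p(15)→11·(15−15)≡0=a; x(23)→11·(23−15)≡10=k; n(13)→11·(13−15)≡4=e (all mod 26).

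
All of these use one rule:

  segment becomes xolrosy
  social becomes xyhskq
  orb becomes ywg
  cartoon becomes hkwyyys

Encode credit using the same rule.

hwoisy

The shift depends on letter class: consonant s→x is +5, but vowel e→o is +10. Two shifts are in play — +10 for a/e/i/o/u, +5 for every other letter.
On credit: c(cons)+5=h, r(cons)+5=w, e(vowel)+10=o, d(cons)+5=i, i(vowel)+10=s, t(cons)+5=y.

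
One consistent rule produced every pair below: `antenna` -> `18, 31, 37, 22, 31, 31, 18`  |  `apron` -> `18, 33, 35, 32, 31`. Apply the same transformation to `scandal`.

36, 20, 18, 31, 21, 18, 29

The number is (letter's place in the alphabet, a=1) + 17.
For scandal: s=19→36, c=3→20, a=1→18, n=14→31, d=4→21, a=1→18, l=12→29.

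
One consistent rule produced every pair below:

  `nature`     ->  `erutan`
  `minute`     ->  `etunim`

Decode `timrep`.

permit

The word is simply reversed.
Reversing it on timrep: then reverse → permit.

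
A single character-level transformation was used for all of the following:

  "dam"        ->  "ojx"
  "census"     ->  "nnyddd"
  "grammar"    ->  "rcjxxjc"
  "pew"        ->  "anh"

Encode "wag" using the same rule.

The shift depends on letter class: consonant d→o is +11, but vowel a→j is +9. Vowels shift forward by 9 and consonants shift forward by 11.
Applying it to wag: w(cons)+11=h, a(vowel)+9=j, g(cons)+11=r.

hjr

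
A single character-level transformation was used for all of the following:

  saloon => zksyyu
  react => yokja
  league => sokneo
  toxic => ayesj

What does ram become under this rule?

ykt

The shift depends on letter class: consonant s→z is +7, but vowel a→k is +10. Vowels shift forward by 10 and consonants shift forward by 7.
On ram: r(cons)+7=y, a(vowel)+10=k, m(cons)+7=t.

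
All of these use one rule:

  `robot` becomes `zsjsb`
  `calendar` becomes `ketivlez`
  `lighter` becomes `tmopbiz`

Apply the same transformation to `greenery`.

oziivizg

The rule splits by letter class: vowels +4, consonants +8.
Applying it to greenery: g(cons)+8=o, r(cons)+8=z, e(vowel)+4=i, e(vowel)+4=i, n(cons)+8=v, e(vowel)+4=i, r(cons)+8=z, y(cons)+8=g.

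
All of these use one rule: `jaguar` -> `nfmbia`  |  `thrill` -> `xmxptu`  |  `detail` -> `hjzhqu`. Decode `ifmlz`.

eager

In jaguar: j→n is +4, a→f is +5, g→m is +6, u→b is +7 — the shift increases by 1 each position. Each letter shifts forward by (position + 4), i.e. 4, 5, 6, … — the shift grows by one for each successive letter.
Decoding ifmlz: i−4=e, f−5=a, m−6=g, l−7=e, z−8=r.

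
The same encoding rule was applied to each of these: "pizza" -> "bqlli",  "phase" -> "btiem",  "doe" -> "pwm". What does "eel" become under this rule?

The shift depends on letter class: consonant p→b is +12, but vowel i→q is +8. The rule splits by letter class: vowels +8, consonants +12.
On eel: e(vowel)+8=m, e(vowel)+8=m, l(cons)+12=x.

mmx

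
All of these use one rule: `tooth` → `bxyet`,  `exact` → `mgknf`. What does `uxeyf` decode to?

mount

In tooth: t→b is +8, o→x is +9, o→y is +10, t→e is +11 — the shift increases by 1 each position. The shift increases by 1 at each position, starting from +8: 8, 9, 10, ….
Decoding uxeyf: u−8=m, x−9=o, e−10=u, y−11=n, f−12=t.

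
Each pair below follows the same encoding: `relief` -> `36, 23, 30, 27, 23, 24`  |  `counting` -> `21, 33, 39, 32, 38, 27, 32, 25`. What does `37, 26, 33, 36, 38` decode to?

short

r is letter #18 and maps to 36: an offset of 18. Each letter is replaced by its alphabet position (a=1..z=26) + 18.
Reversing it on 37, 26, 33, 36, 38: 37→(37−18)÷1=19=s, 26→(26−18)÷1=8=h, 33→(33−18)÷1=15=o, 36→(36−18)÷1=18=r, 38→(38−18)÷1=20=t.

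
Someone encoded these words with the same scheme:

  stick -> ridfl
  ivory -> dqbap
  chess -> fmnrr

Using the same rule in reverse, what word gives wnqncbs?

s(18)→r(17) and t(19)→i(8) fit y≡17x+23 (mod 26); the inverse of 17 mod 26 is 23. Each letter's alphabet position (a=0..z=25) is mapped through 17·x+23 mod 26 — an affine cipher.
Decoding wnqncbs: w(22)→23·(22−23)≡3=d; n(13)→23·(13−23)≡4=e; q(16)→23·(16−23)≡21=v; n(13)→23·(13−23)≡4=e; c(2)→23·(2−23)≡11=l; b(1)→23·(1−23)≡14=o; s(18)→23·(18−23)≡15=p (all mod 26).

develop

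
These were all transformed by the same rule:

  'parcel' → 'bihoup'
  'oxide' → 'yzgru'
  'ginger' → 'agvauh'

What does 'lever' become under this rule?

p(15)→b(1) and a(0)→i(8) fit y≡3x+8 (mod 26); the inverse of 3 mod 26 is 9. Each letter's alphabet position (a=0..z=25) is mapped through 3·x+8 mod 26 — an affine cipher.
On lever: l(11)→3·11+8≡15=p; e(4)→3·4+8≡20=u; v(21)→3·21+8≡19=t; e(4)→3·4+8≡20=u; r(17)→3·17+8≡7=h (all mod 26).

putuh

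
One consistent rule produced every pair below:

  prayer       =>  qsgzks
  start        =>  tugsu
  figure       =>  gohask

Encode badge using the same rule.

cgehk

The shift depends on letter class: consonant p→q is +1, but vowel a→g is +6. The rule splits by letter class: vowels +6, consonants +1.
For badge: b(cons)+1=c, a(vowel)+6=g, d(cons)+1=e, g(cons)+1=h, e(vowel)+6=k.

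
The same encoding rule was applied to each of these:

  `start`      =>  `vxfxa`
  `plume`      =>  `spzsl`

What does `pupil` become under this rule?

In start: s→v is +3, t→x is +4, a→f is +5, r→x is +6 — the shift increases by 1 each position. Letter i (0-indexed) is shifted by i+3, so successive shifts are 3, 4, 5, ….
Applying it to pupil: p+3=s, u+4=y, p+5=u, i+6=o, l+7=s.

syuos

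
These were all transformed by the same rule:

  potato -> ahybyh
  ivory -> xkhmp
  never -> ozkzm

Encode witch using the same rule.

dxyne

Each letter's alphabet position (a=0..z=25) is mapped through 19·x+1 mod 26 — an affine cipher.
For witch: w(22)→19·22+1≡3=d; i(8)→19·8+1≡23=x; t(19)→19·19+1≡24=y; c(2)→19·2+1≡13=n; h(7)→19·7+1≡4=e (all mod 26).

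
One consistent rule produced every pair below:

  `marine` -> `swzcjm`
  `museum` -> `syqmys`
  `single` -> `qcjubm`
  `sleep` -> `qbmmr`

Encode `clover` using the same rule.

m(12)→s(18) and a(0)→w(22) fit y≡17x+22 (mod 26); the inverse of 17 mod 26 is 23. Treating letters as 0–25, the rule is x ↦ 17x + 22 (mod 26).
Applying it to clover: c(2)→17·2+22≡4=e; l(11)→17·11+22≡1=b; o(14)→17·14+22≡0=a; v(21)→17·21+22≡15=p; e(4)→17·4+22≡12=m; r(17)→17·17+22≡25=z (all mod 26).

ebapmz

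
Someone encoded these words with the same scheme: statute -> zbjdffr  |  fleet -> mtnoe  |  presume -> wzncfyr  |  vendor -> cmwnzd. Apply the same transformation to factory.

In statute: s→z is +7, t→b is +8, a→j is +9, t→d is +10 — the shift increases by 1 each position. Letter i (0-indexed) is shifted by i+7, so successive shifts are 7, 8, 9, ….
On factory: f+7=m, a+8=i, c+9=l, t+10=d, o+11=z, r+12=d, y+13=l.

mildzdl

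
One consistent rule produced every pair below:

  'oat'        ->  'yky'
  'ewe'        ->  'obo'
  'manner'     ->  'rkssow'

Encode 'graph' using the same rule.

The shift depends on letter class: consonant t→y is +5, but vowel o→y is +10. The rule splits by letter class: vowels +10, consonants +5.
For graph: g(cons)+5=l, r(cons)+5=w, a(vowel)+10=k, p(cons)+5=u, h(cons)+5=m.

lwkum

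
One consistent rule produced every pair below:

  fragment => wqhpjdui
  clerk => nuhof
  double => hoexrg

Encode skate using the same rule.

hwdnv

Read the word backwards and shift each letter +3.
On skate: reverse → etaks; then shift: e+3=h, t+3=w, a+3=d, k+3=n, s+3=v.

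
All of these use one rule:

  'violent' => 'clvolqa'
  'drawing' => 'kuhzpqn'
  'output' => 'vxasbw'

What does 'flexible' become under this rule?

molapesh

Shifts by position in violent: pos 0: v→c (+7), pos 1: i→l (+3), pos 2: o→v (+7), pos 3: l→o (+3) — repeating every 2. It's a Vigenère-style cipher with numeric key [7,3]: position i shifts by key[i mod 2].
For flexible: f+7=m, l+3=o, e+7=l, x+3=a, i+7=p, b+3=e, l+7=s, e+3=h.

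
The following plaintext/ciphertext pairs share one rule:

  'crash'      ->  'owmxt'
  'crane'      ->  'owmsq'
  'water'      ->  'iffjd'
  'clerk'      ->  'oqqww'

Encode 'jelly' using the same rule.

vjxqk

Shifts by position in crash: pos 0: c→o (+12), pos 1: r→w (+5), pos 2: a→m (+12), pos 3: s→x (+5) — repeating every 2. It's a Vigenère-style cipher with numeric key [12,5]: position i shifts by key[i mod 2].
On jelly: j+12=v, e+5=j, l+12=x, l+5=q, y+12=k.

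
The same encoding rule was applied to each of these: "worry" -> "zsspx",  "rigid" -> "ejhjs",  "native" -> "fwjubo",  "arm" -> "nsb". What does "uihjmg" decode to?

flight

The output letters match the input read backwards, each shifted +1: worry reversed is yrrow. The word is reversed, then every letter is shifted forward by 1.
Decoding uihjmg: shift back: u−1=t, i−1=h, h−1=g, j−1=i, m−1=l, g−1=f → thgilf; then reverse → flight.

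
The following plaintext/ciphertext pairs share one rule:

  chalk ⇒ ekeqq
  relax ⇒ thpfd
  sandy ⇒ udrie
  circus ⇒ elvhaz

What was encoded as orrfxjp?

Each letter shifts forward by (position + 2), i.e. 2, 3, 4, … — the shift grows by one for each successive letter.
Reversing it on orrfxjp: o−2=m, r−3=o, r−4=n, f−5=a, x−6=r, j−7=c, p−8=h.

monarch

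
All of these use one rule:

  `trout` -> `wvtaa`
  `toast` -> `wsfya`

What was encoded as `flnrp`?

chili

In trout: t→w is +3, r→v is +4, o→t is +5, u→a is +6 — the shift increases by 1 each position. Each letter shifts forward by (position + 3), i.e. 3, 4, 5, … — the shift grows by one for each successive letter.
Reversing it on flnrp: f−3=c, l−4=h, n−5=i, r−6=l, p−7=i.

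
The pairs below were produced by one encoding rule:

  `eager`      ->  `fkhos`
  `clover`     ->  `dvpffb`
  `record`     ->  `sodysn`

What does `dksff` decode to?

carve

A repeating key of period 2 is used — shifts +1, +10 over and over.
Undoing it on dksff: d−1=c, k−10=a, s−1=r, f−10=v, f−1=e.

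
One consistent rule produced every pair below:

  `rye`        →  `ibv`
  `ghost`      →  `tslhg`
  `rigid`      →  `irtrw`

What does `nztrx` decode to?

This is the alphabet-reversal cipher (Atbash): a becomes z, b becomes y, etc.
Undoing it on nztrx: n↔m, z↔a, t↔g, r↔i, x↔c.

magic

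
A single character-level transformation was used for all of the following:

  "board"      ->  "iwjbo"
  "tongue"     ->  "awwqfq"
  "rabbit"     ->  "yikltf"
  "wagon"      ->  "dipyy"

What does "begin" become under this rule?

impsy

Letter i (0-indexed) is shifted by i+7, so successive shifts are 7, 8, 9, ….
On begin: b+7=i, e+8=m, g+9=p, i+10=s, n+11=y.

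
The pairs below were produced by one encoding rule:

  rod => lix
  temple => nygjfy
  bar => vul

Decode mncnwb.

stitch

Compare letters: r→l is +20, o→i is +20, d→x is +20 — a constant shift. Every letter moves 20 places later in the alphabet, wrapping around z→a.
Undoing it on mncnwb: m−20=s, n−20=t, c−20=i, n−20=t, w−20=c, b−20=h.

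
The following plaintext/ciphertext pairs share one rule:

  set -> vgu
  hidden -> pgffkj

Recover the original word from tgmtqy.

worker

Two steps: reverse the string, then apply a Caesar shift of +2.
Decoding tgmtqy: shift back: t−2=r, g−2=e, m−2=k, t−2=r, q−2=o, y−2=w → rekrow; then reverse → worker.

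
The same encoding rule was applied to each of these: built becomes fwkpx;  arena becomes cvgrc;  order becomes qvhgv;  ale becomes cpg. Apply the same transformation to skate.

The rule splits by letter class: vowels +2, consonants +4.
On skate: s(cons)+4=w, k(cons)+4=o, a(vowel)+2=c, t(cons)+4=x, e(vowel)+2=g.

wocxg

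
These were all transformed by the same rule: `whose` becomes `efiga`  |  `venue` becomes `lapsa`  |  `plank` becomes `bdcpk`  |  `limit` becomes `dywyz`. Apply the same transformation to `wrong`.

enipm

w(22)→e(4) and h(7)→f(5) fit y≡19x+2 (mod 26); the inverse of 19 mod 26 is 11. Each letter's alphabet position (a=0..z=25) is mapped through 19·x+2 mod 26 — an affine cipher.
Applying it to wrong: w(22)→19·22+2≡4=e; r(17)→19·17+2≡13=n; o(14)→19·14+2≡8=i; n(13)→19·13+2≡15=p; g(6)→19·6+2≡12=m (all mod 26).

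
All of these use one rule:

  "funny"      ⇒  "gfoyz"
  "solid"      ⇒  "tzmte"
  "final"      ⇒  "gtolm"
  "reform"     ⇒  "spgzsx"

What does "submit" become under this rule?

tfcxje

Shifts by position in funny: pos 0: f→g (+1), pos 1: u→f (+11), pos 2: n→o (+1), pos 3: n→y (+11) — repeating every 2. The shifts repeat in a cycle of length 2: positions 0,1,… shift by +1, +11, then the pattern repeats.
On submit: s+1=t, u+11=f, b+1=c, m+11=x, i+1=j, t+11=e.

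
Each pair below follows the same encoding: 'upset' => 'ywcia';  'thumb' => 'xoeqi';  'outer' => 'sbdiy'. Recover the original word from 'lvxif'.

honey

Shifts by position in upset: pos 0: u→y (+4), pos 1: p→w (+7), pos 2: s→c (+10), pos 3: e→i (+4), pos 4: t→a (+7) — repeating every 3. The shifts repeat in a cycle of length 3: positions 0,1,… shift by +4, +7, +10, then the pattern repeats.
Decoding lvxif: l−4=h, v−7=o, x−10=n, i−4=e, f−7=y.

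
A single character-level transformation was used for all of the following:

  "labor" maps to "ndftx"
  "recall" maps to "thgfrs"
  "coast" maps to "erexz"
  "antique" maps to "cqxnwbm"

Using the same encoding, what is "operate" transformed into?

qsiwgam

In labor: l→n is +2, a→d is +3, b→f is +4, o→t is +5 — the shift increases by 1 each position. Letter i (0-indexed) is shifted by i+2, so successive shifts are 2, 3, 4, ….
Applying it to operate: o+2=q, p+3=s, e+4=i, r+5=w, a+6=g, t+7=a, e+8=m.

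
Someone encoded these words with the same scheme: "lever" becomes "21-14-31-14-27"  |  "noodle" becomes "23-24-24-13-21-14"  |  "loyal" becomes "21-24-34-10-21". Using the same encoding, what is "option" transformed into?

Letters become their 1-based position plus 9 (so a→10, b→11, …).
On option: o=15→24, p=16→25, t=20→29, i=9→18, o=15→24, n=14→23.

24-25-29-18-24-23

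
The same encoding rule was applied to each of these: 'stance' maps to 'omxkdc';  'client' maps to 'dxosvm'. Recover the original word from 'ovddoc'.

The output letters match the input read backwards, each shifted +10: stance reversed is ecnats. Read the word backwards and shift each letter +10.
Decoding ovddoc: shift back: o−10=e, v−10=l, d−10=t, d−10=t, o−10=e, c−10=s → elttes; then reverse → settle.

settle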